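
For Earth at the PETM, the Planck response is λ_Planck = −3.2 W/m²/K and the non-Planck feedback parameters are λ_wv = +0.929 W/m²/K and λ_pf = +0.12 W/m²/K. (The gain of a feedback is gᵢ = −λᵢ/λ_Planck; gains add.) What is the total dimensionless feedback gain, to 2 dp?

0.33

Convert to gains: g_wv = 0.929/3.2 = 0.2903; g_pf = 0.12/3.2 = 0.0375.
Total gain g = 0.3278.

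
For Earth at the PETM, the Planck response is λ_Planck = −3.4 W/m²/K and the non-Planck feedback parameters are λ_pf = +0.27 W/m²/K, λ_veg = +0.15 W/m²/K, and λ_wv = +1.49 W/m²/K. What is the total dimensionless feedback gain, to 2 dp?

Convert to gains: g_pf = 0.27/3.4 = 0.07941; g_veg = 0.15/3.4 = 0.04412; g_wv = 1.49/3.4 = 0.4382.
Total gain g = 0.56173.

0.56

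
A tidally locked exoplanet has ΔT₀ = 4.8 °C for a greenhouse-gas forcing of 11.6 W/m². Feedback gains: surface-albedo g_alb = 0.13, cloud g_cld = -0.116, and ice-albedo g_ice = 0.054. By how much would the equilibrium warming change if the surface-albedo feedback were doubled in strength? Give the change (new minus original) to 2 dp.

0.83 °C

Original: g = 0.068, ΔT = 4.8/(1−0.068) = 5.1502 °C.
With doubled surface-albedo: g' = 0.198, ΔT' = 4.8/(1−0.198) = 5.9850 °C.
Change = 5.9850 − 5.1502 = 0.83 °C.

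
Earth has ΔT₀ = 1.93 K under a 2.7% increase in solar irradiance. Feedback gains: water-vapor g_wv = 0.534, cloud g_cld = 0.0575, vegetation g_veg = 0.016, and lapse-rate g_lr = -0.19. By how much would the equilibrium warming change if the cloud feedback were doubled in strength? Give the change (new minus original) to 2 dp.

0.36 K

Original: g = 0.4175, ΔT = 1.93/(1−0.4175) = 3.3133 K.
With doubled cloud: g' = 0.475, ΔT' = 1.93/(1−0.475) = 3.6762 K.
Change = 3.6762 − 3.3133 = 0.36 K.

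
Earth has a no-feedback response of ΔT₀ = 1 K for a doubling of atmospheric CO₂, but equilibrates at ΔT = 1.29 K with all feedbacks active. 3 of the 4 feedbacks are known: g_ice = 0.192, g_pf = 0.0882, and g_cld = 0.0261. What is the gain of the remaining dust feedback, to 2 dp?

-0.08

Amplification A = ΔT/ΔT₀ = 1.29/1 = 1.29.
Total gain g = 1 − 1/A = 1 − 1/1.29 = 0.2248.
Known gains sum to 0.192 + 0.0882 + 0.0261 = 0.3063.
g_dust = 0.2248 − 0.3063 = -0.08.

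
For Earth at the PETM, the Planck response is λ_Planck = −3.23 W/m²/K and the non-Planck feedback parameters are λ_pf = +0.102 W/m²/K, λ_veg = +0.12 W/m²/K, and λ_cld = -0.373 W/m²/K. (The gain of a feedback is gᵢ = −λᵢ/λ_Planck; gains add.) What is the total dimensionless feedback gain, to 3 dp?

-0.047

Convert to gains: g_pf = 0.102/3.23 = 0.03158; g_veg = 0.12/3.23 = 0.03715; g_cld = -0.373/3.23 = -0.1155.
Total gain g = -0.04677.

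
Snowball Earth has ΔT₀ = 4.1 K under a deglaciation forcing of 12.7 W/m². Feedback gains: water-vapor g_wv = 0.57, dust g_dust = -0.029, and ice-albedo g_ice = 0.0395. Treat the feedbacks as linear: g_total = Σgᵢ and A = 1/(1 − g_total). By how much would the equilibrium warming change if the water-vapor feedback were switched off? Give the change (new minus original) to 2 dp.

-5.63 K

Original: g = 0.5805, ΔT = 4.1/(1−0.5805) = 9.7735 K.
Without water-vapor: g' = 0.0105, ΔT' = 4.1/(1−0.0105) = 4.1435 K.
Change = 4.1435 − 9.7735 = -5.63 K.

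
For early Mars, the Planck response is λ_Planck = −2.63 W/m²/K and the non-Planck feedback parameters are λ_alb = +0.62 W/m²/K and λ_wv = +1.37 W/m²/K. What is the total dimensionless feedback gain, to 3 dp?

Convert to gains: g_alb = 0.62/2.63 = 0.2357; g_wv = 1.37/2.63 = 0.5209.
Total gain g = 0.7566.

0.757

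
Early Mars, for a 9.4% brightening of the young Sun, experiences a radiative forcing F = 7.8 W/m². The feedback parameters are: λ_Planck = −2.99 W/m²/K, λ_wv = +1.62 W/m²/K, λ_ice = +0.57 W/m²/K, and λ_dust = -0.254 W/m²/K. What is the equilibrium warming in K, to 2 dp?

7.40 K

Net feedback parameter λ = (−2.99) + (+1.62) + (+0.57) + (-0.254) = -1.054 W/m²/K.
ΔT = −F/λ = −7.8/(-1.054) = 7.40 K.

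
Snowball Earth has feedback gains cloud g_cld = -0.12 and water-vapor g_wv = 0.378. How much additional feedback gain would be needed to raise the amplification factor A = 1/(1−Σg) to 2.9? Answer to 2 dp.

0.40

Current total gain = 0.258.
Target gain for A = 2.9: g* = 1 − 1/2.9 = 0.6552.
Additional gain needed = 0.6552 − 0.258 = 0.40.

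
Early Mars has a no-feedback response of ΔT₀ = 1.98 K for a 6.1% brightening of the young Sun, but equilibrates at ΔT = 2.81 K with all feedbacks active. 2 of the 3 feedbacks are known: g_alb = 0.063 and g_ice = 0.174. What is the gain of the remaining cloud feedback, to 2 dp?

Amplification A = ΔT/ΔT₀ = 2.81/1.98 = 1.419.
Total gain g = 1 − 1/A = 1 − 1/1.419 = 0.2953.
Known gains sum to 0.063 + 0.174 = 0.237.
g_cld = 0.2953 − 0.237 = 0.06.

0.06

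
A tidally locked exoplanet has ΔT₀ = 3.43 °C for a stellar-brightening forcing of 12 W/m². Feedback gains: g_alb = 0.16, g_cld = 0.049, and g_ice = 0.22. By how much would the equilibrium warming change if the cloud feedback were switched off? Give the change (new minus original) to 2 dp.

-0.47 °C

Original: g = 0.429, ΔT = 3.43/(1−0.429) = 6.0070 °C.
Without cloud: g' = 0.38, ΔT' = 3.43/(1−0.38) = 5.5323 °C.
Change = 5.5323 − 6.0070 = -0.47 °C.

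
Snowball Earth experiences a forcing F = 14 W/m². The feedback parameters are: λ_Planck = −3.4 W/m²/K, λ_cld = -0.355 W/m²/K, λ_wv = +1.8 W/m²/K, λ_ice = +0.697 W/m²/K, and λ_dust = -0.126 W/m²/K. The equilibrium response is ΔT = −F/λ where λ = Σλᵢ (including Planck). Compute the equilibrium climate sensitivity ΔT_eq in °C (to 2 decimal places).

Net feedback parameter λ = (−3.4) + (-0.355) + (+1.8) + (+0.697) + (-0.126) = -1.384 W/m²/K.
ΔT = −F/λ = −14/(-1.384) = 10.12 °C.

10.12 °C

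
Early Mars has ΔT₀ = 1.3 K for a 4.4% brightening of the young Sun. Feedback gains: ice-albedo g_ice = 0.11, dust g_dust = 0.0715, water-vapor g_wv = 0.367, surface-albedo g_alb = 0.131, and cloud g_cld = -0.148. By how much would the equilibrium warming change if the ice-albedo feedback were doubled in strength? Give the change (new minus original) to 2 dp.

0.85 K

Original: g = 0.5315, ΔT = 1.3/(1−0.5315) = 2.7748 K.
With doubled ice-albedo: g' = 0.6415, ΔT' = 1.3/(1−0.6415) = 3.6262 K.
Change = 3.6262 − 2.7748 = 0.85 K.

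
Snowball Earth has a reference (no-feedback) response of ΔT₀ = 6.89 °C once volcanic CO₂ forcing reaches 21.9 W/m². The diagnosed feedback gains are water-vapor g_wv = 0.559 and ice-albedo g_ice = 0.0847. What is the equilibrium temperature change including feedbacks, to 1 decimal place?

19.3 °C

Total gain g = 0.559 + 0.0847 = 0.6437.
Amplification A = 1/(1 − 0.6437) = 2.807.
ΔT = 6.89 × 2.807 = 19.3 °C.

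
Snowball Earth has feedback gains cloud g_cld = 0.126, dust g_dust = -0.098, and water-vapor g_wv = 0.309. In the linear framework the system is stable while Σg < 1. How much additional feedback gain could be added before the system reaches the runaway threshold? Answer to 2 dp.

0.66

Current total gain = 0.126 − 0.098 + 0.309 = 0.337.
Margin to runaway = 1 − 0.337 = 0.66.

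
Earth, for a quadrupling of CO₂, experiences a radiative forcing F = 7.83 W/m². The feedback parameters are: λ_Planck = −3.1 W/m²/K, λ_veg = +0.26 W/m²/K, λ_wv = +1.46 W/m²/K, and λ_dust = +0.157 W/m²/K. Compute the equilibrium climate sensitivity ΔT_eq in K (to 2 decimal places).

6.40 K

Net feedback parameter λ = (−3.1) + (+0.26) + (+1.46) + (+0.157) = -1.223 W/m²/K.
ΔT = −F/λ = −7.83/(-1.223) = 6.40 K.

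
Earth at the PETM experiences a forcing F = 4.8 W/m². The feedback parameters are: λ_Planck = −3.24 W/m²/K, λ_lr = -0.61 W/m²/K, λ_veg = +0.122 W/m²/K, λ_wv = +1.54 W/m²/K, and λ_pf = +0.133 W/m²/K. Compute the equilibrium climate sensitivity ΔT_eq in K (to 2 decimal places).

2.34 K

Net feedback parameter λ = (−3.24) + (-0.61) + (+0.122) + (+1.54) + (+0.133) = -2.055 W/m²/K.
ΔT = −F/λ = −4.8/(-2.055) = 2.34 K.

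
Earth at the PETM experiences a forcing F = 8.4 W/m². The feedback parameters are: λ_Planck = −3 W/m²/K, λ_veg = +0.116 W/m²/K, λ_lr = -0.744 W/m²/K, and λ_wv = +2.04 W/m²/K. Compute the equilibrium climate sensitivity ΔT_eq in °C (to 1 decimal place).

Net feedback parameter λ = (−3) + (+0.116) + (-0.744) + (+2.04) = -1.588 W/m²/K.
ΔT = −F/λ = −8.4/(-1.588) = 5.3 °C.

5.3 °C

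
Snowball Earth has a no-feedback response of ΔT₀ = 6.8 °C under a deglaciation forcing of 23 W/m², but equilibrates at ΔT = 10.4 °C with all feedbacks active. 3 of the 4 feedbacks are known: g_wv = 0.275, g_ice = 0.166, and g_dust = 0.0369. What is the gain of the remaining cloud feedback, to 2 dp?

Amplification A = ΔT/ΔT₀ = 10.4/6.8 = 1.529.
Total gain g = 1 − 1/A = 1 − 1/1.529 = 0.346.
Known gains sum to 0.275 + 0.166 + 0.0369 = 0.4779.
g_cld = 0.346 − 0.4779 = -0.13.

-0.13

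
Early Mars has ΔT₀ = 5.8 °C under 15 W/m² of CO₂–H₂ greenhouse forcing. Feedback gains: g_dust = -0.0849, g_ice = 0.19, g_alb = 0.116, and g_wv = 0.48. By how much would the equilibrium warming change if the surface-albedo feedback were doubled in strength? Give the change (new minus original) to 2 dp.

Original: g = 0.7011, ΔT = 5.8/(1−0.7011) = 19.4045 °C.
With doubled surface-albedo: g' = 0.8171, ΔT' = 5.8/(1−0.8171) = 31.7113 °C.
Change = 31.7113 − 19.4045 = 12.31 °C.

12.31 °C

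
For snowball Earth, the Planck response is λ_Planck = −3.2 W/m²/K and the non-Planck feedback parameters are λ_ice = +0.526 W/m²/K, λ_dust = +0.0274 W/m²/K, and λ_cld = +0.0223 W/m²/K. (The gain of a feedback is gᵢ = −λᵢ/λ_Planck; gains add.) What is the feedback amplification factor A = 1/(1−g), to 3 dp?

1.219

Convert to gains: g_ice = 0.526/3.2 = 0.1644; g_dust = 0.0274/3.2 = 0.008562; g_cld = 0.0223/3.2 = 0.006969.
Total gain g = 0.179931.
A = 1/(1 − 0.179931) = 1.219.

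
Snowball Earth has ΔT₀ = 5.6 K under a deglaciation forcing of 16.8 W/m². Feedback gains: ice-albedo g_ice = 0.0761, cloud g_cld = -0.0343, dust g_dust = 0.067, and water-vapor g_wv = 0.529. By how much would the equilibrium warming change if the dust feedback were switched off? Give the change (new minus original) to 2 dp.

Original: g = 0.6378, ΔT = 5.6/(1−0.6378) = 15.4611 K.
Without dust: g' = 0.5708, ΔT' = 5.6/(1−0.5708) = 13.0475 K.
Change = 13.0475 − 15.4611 = -2.41 K.

-2.41 K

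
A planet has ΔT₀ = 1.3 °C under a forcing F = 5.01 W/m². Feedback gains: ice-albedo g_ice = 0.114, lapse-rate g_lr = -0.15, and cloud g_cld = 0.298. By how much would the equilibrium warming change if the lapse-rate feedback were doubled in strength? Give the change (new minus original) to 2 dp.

-0.30 °C

Original: g = 0.262, ΔT = 1.3/(1−0.262) = 1.7615 °C.
With doubled lapse-rate: g' = 0.112, ΔT' = 1.3/(1−0.112) = 1.4640 °C.
Change = 1.4640 − 1.7615 = -0.30 °C.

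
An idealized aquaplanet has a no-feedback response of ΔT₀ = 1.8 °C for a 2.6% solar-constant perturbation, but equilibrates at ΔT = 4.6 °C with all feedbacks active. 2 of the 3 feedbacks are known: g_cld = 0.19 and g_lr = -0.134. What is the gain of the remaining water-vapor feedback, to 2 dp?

Amplification A = ΔT/ΔT₀ = 4.6/1.8 = 2.556.
Total gain g = 1 − 1/A = 1 − 1/2.556 = 0.6088.
Known gains sum to 0.19 − 0.134 = 0.056.
g_wv = 0.6088 − 0.056 = 0.55.

0.55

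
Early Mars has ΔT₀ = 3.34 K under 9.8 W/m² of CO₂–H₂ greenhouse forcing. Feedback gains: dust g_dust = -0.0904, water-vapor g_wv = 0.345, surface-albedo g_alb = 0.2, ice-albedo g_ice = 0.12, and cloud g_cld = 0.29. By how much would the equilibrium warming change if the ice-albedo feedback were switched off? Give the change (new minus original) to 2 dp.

Original: g = 0.8646, ΔT = 3.34/(1−0.8646) = 24.6677 K.
Without ice-albedo: g' = 0.7446, ΔT' = 3.34/(1−0.7446) = 13.0775 K.
Change = 13.0775 − 24.6677 = -11.59 K.

-11.59 K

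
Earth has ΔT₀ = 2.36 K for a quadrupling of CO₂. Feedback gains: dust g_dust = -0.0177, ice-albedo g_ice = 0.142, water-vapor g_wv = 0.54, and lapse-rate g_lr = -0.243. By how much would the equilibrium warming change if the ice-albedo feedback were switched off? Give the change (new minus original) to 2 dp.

Original: g = 0.4213, ΔT = 2.36/(1−0.4213) = 4.0781 K.
Without ice-albedo: g' = 0.2793, ΔT' = 2.36/(1−0.2793) = 3.2746 K.
Change = 3.2746 − 4.0781 = -0.80 K.

-0.80 K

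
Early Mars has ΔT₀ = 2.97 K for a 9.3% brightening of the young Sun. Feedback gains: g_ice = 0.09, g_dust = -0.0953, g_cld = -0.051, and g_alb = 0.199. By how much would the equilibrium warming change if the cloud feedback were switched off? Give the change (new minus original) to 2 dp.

Original: g = 0.1427, ΔT = 2.97/(1−0.1427) = 3.4644 K.
Without cloud: g' = 0.1937, ΔT' = 2.97/(1−0.1937) = 3.6835 K.
Change = 3.6835 − 3.4644 = 0.22 K.

0.22 K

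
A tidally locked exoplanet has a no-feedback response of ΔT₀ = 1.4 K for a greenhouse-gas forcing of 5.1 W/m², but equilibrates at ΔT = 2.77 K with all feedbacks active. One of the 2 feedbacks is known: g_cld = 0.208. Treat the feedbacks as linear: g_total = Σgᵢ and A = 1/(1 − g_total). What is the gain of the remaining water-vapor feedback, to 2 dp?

Amplification A = ΔT/ΔT₀ = 2.77/1.4 = 1.979.
Total gain g = 1 − 1/A = 1 − 1/1.979 = 0.4947.
The known gain is 0.208.
g_wv = 0.4947 − 0.208 = 0.29.

0.29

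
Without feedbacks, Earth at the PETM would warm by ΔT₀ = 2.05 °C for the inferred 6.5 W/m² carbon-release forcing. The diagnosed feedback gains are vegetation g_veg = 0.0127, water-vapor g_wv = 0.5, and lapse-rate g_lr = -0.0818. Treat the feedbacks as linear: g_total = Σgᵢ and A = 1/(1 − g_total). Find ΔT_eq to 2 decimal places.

3.60 °C

Total gain g = 0.0127 + 0.5 − 0.0818 = 0.4309.
Amplification A = 1/(1 − 0.4309) = 1.757.
ΔT = 2.05 × 1.757 = 3.60 °C.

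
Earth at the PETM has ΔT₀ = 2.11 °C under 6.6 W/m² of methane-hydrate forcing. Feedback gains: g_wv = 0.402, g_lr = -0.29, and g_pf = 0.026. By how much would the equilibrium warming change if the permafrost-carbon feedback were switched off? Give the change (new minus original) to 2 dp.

Original: g = 0.138, ΔT = 2.11/(1−0.138) = 2.4478 °C.
Without permafrost-carbon: g' = 0.112, ΔT' = 2.11/(1−0.112) = 2.3761 °C.
Change = 2.3761 − 2.4478 = -0.07 °C.

-0.07 °C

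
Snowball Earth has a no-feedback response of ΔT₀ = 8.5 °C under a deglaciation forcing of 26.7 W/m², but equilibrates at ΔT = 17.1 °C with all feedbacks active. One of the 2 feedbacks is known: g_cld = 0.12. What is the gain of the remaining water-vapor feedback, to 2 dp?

0.38

Amplification A = ΔT/ΔT₀ = 17.1/8.5 = 2.012.
Total gain g = 1 − 1/A = 1 − 1/2.012 = 0.503.
The known gain is 0.12.
g_wv = 0.503 − 0.12 = 0.38.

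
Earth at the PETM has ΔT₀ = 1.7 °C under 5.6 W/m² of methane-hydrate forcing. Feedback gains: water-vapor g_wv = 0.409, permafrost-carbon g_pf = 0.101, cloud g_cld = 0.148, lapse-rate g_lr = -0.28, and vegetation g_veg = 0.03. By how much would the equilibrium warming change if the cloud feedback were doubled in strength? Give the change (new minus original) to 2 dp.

Original: g = 0.408, ΔT = 1.7/(1−0.408) = 2.8716 °C.
With doubled cloud: g' = 0.556, ΔT' = 1.7/(1−0.556) = 3.8288 °C.
Change = 3.8288 − 2.8716 = 0.96 °C.

0.96 °C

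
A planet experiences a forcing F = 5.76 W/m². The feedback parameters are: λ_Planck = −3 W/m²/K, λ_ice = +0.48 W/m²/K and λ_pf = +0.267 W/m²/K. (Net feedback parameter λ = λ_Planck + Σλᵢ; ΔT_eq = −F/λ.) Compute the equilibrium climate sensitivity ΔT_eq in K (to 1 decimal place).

Net feedback parameter λ = (−3) + (+0.48) + (+0.267) = -2.253 W/m²/K.
ΔT = −F/λ = −5.76/(-2.253) = 2.6 K.

2.6 K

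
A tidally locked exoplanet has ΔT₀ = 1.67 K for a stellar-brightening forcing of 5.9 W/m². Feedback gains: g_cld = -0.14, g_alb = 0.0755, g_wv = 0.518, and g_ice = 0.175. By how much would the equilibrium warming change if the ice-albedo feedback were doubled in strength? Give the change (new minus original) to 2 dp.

4.00 K

Original: g = 0.6285, ΔT = 1.67/(1−0.6285) = 4.4953 K.
With doubled ice-albedo: g' = 0.8035, ΔT' = 1.67/(1−0.8035) = 8.4987 K.
Change = 8.4987 − 4.4953 = 4.00 K.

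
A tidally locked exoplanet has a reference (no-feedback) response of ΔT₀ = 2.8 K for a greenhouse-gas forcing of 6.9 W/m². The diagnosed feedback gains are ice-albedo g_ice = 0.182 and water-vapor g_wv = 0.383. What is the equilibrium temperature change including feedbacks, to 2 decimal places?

Total gain g = 0.182 + 0.383 = 0.565.
Amplification A = 1/(1 − 0.565) = 2.299.
ΔT = 2.8 × 2.299 = 6.44 K.

6.44 K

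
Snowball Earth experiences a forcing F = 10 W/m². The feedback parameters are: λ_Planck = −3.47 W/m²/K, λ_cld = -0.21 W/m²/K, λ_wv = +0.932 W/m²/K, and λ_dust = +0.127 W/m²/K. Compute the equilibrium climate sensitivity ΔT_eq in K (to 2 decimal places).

Net feedback parameter λ = (−3.47) + (-0.21) + (+0.932) + (+0.127) = -2.621 W/m²/K.
ΔT = −F/λ = −10/(-2.621) = 3.82 K.

3.82 K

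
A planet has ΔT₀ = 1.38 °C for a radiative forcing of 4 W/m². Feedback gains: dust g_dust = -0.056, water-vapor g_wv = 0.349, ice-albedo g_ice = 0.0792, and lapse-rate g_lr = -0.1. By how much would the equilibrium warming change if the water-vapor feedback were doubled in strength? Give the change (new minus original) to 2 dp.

Original: g = 0.2722, ΔT = 1.38/(1−0.2722) = 1.8961 °C.
With doubled water-vapor: g' = 0.6212, ΔT' = 1.38/(1−0.6212) = 3.6431 °C.
Change = 3.6431 − 1.8961 = 1.75 °C.

1.75 °C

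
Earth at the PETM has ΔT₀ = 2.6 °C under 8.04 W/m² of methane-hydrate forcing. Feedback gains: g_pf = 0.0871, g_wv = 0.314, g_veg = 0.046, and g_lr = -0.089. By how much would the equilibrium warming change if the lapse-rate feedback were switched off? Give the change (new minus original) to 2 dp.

0.65 °C

Original: g = 0.3581, ΔT = 2.6/(1−0.3581) = 4.0505 °C.
Without lapse-rate: g' = 0.4471, ΔT' = 2.6/(1−0.4471) = 4.7025 °C.
Change = 4.7025 − 4.0505 = 0.65 °C.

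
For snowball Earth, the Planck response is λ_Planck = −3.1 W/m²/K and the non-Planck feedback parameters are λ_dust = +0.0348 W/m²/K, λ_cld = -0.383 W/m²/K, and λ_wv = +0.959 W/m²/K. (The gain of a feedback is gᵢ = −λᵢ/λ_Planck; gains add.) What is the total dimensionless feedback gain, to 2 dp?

0.20

Convert to gains: g_dust = 0.0348/3.1 = 0.01123; g_cld = -0.383/3.1 = -0.1235; g_wv = 0.959/3.1 = 0.3094.
Total gain g = 0.19713.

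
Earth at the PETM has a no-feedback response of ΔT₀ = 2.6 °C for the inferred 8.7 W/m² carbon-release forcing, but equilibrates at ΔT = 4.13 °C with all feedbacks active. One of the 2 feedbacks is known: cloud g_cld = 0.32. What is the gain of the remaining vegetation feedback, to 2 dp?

Amplification A = ΔT/ΔT₀ = 4.13/2.6 = 1.588.
Total gain g = 1 − 1/A = 1 − 1/1.588 = 0.3703.
The known gain is 0.32.
g_veg = 0.3703 − 0.32 = 0.05.

0.05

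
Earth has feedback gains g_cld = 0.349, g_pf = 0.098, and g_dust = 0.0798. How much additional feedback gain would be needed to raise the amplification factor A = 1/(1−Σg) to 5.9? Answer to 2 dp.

Current total gain = 0.5268.
Target gain for A = 5.9: g* = 1 − 1/5.9 = 0.8305.
Additional gain needed = 0.8305 − 0.5268 = 0.30.

0.30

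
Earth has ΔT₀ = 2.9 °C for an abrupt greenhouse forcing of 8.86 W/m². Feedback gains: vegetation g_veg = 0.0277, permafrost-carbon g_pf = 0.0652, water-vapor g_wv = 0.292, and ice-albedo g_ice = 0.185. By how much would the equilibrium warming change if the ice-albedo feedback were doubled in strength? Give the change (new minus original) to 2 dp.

Original: g = 0.5699, ΔT = 2.9/(1−0.5699) = 6.7426 °C.
With doubled ice-albedo: g' = 0.7549, ΔT' = 2.9/(1−0.7549) = 11.8319 °C.
Change = 11.8319 − 6.7426 = 5.09 °C.

5.09 °C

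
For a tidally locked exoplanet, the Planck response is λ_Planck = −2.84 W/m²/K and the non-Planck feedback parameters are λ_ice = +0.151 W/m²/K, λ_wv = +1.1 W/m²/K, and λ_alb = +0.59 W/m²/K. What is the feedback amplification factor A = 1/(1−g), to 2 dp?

2.84

Convert to gains: g_ice = 0.151/2.84 = 0.05317; g_wv = 1.1/2.84 = 0.3873; g_alb = 0.59/2.84 = 0.2077.
Total gain g = 0.64817.
A = 1/(1 − 0.64817) = 2.84.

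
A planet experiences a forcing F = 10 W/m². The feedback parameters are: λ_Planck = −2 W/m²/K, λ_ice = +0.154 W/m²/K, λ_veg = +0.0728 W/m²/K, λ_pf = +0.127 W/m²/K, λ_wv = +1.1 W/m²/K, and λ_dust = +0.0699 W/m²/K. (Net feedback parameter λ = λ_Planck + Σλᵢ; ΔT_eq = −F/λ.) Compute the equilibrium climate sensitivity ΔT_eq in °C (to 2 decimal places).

Net feedback parameter λ = (−2) + (+0.154) + (+0.0728) + (+0.127) + (+1.1) + (+0.0699) = -0.4763 W/m²/K.
ΔT = −F/λ = −10/(-0.4763) = 21.00 °C.

21.00 °C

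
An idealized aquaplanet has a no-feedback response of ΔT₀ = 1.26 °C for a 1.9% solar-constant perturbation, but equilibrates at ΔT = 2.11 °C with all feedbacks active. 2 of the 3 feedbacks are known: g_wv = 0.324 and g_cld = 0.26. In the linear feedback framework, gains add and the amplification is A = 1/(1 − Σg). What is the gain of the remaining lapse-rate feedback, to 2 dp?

Amplification A = ΔT/ΔT₀ = 2.11/1.26 = 1.675.
Total gain g = 1 − 1/A = 1 − 1/1.675 = 0.403.
Known gains sum to 0.324 + 0.26 = 0.584.
g_lr = 0.403 − 0.584 = -0.18.

-0.18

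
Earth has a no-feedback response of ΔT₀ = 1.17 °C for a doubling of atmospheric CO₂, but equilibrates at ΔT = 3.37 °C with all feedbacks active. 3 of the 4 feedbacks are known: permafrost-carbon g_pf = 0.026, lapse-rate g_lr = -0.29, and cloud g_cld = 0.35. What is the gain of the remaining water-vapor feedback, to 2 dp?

0.57

Amplification A = ΔT/ΔT₀ = 3.37/1.17 = 2.88.
Total gain g = 1 − 1/A = 1 − 1/2.88 = 0.6528.
Known gains sum to 0.026 − 0.29 + 0.35 = 0.086.
g_wv = 0.6528 − 0.086 = 0.57.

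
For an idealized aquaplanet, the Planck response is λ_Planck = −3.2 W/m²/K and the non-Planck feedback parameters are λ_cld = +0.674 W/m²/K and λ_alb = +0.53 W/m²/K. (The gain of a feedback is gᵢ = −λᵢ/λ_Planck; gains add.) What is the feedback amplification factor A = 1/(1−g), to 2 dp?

Convert to gains: g_cld = 0.674/3.2 = 0.2106; g_alb = 0.53/3.2 = 0.1656.
Total gain g = 0.3762.
A = 1/(1 − 0.3762) = 1.60.

1.60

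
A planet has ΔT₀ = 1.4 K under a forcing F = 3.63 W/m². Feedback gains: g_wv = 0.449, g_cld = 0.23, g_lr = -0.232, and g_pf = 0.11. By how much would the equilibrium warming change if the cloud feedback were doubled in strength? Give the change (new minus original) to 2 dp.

Original: g = 0.557, ΔT = 1.4/(1−0.557) = 3.1603 K.
With doubled cloud: g' = 0.787, ΔT' = 1.4/(1−0.787) = 6.5728 K.
Change = 6.5728 − 3.1603 = 3.41 K.

3.41 K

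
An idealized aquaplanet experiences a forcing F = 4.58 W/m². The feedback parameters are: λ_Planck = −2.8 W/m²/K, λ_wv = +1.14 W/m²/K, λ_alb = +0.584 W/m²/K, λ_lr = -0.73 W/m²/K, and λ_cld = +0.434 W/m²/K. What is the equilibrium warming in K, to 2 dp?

Net feedback parameter λ = (−2.8) + (+1.14) + (+0.584) + (-0.73) + (+0.434) = -1.372 W/m²/K.
ΔT = −F/λ = −4.58/(-1.372) = 3.34 K.

3.34 K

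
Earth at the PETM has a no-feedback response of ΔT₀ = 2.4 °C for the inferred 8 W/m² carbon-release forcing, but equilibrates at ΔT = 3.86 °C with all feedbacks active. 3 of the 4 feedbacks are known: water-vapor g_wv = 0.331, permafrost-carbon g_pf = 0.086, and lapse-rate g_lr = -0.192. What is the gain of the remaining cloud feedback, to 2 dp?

Amplification A = ΔT/ΔT₀ = 3.86/2.4 = 1.608.
Total gain g = 1 − 1/A = 1 − 1/1.608 = 0.3781.
Known gains sum to 0.331 + 0.086 − 0.192 = 0.225.
g_cld = 0.3781 − 0.225 = 0.15.

0.15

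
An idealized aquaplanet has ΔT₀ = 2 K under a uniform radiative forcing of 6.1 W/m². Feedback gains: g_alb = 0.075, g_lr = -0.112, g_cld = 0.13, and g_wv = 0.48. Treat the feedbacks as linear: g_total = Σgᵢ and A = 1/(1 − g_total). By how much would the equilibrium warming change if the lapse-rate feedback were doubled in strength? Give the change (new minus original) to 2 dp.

-0.97 K

Original: g = 0.573, ΔT = 2/(1−0.573) = 4.6838 K.
With doubled lapse-rate: g' = 0.461, ΔT' = 2/(1−0.461) = 3.7106 K.
Change = 3.7106 − 4.6838 = -0.97 K.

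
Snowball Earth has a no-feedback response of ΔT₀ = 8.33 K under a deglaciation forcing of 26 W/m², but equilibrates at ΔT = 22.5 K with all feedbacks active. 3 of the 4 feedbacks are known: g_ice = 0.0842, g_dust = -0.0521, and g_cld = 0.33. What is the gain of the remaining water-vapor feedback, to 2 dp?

0.27

Amplification A = ΔT/ΔT₀ = 22.5/8.33 = 2.701.
Total gain g = 1 − 1/A = 1 − 1/2.701 = 0.6298.
Known gains sum to 0.0842 − 0.0521 + 0.33 = 0.3621.
g_wv = 0.6298 − 0.3621 = 0.27.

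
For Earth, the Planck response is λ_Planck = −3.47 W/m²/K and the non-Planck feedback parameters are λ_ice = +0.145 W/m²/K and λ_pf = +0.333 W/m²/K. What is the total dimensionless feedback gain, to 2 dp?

0.14

Convert to gains: g_ice = 0.145/3.47 = 0.04179; g_pf = 0.333/3.47 = 0.09597.
Total gain g = 0.13776.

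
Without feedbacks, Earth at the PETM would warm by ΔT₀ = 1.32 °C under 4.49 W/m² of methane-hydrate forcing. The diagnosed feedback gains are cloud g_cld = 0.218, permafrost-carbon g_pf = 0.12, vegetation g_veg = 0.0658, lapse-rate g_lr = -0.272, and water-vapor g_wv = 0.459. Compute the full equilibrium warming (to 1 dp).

3.2 °C

Total gain g = 0.218 + 0.12 + 0.0658 − 0.272 + 0.459 = 0.5908.
Amplification A = 1/(1 − 0.5908) = 2.444.
ΔT = 1.32 × 2.444 = 3.2 °C.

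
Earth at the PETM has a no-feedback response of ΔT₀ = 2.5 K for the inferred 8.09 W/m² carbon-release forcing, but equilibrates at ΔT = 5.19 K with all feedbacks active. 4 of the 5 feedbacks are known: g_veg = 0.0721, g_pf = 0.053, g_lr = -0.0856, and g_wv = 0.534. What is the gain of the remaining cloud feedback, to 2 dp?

-0.06

Amplification A = ΔT/ΔT₀ = 5.19/2.5 = 2.076.
Total gain g = 1 − 1/A = 1 − 1/2.076 = 0.5183.
Known gains sum to 0.0721 + 0.053 − 0.0856 + 0.534 = 0.5735.
g_cld = 0.5183 − 0.5735 = -0.06.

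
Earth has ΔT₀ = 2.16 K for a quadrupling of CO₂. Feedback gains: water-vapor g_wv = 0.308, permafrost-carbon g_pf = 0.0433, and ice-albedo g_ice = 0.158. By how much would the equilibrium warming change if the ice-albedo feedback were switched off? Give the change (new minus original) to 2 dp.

Original: g = 0.5093, ΔT = 2.16/(1−0.5093) = 4.4019 K.
Without ice-albedo: g' = 0.3513, ΔT' = 2.16/(1−0.3513) = 3.3297 K.
Change = 3.3297 − 4.4019 = -1.07 K.

-1.07 K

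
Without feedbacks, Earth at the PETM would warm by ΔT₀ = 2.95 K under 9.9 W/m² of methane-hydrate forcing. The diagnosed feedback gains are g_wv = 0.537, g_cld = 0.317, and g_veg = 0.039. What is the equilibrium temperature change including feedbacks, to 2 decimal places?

27.57 K

Total gain g = 0.537 + 0.317 + 0.039 = 0.893.
Amplification A = 1/(1 − 0.893) = 9.346.
ΔT = 2.95 × 9.346 = 27.57 K.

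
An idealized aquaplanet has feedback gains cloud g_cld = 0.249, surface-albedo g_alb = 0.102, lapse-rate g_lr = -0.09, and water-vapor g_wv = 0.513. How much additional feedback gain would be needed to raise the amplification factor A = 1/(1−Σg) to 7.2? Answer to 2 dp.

Current total gain = 0.774.
Target gain for A = 7.2: g* = 1 − 1/7.2 = 0.8611.
Additional gain needed = 0.8611 − 0.774 = 0.09.

0.09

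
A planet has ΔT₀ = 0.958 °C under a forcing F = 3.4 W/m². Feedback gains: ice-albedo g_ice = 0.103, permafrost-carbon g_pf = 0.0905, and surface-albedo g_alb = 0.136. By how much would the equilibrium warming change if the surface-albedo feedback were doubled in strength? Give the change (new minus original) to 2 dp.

0.36 °C

Original: g = 0.3295, ΔT = 0.958/(1−0.3295) = 1.4288 °C.
With doubled surface-albedo: g' = 0.4655, ΔT' = 0.958/(1−0.4655) = 1.7923 °C.
Change = 1.7923 − 1.4288 = 0.36 °C.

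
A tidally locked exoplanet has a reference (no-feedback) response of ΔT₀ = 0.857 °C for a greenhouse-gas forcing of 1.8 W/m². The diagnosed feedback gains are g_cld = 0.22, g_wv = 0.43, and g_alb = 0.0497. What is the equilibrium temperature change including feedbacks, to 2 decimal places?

Total gain g = 0.22 + 0.43 + 0.0497 = 0.6997.
Amplification A = 1/(1 − 0.6997) = 3.33.
ΔT = 0.857 × 3.33 = 2.85 °C.

2.85 °C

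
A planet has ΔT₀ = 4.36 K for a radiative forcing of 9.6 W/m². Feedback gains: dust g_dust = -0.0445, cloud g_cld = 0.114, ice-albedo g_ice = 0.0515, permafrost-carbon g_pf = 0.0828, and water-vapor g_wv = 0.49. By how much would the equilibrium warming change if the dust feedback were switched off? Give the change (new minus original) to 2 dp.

2.42 K

Original: g = 0.6938, ΔT = 4.36/(1−0.6938) = 14.2391 K.
Without dust: g' = 0.7383, ΔT' = 4.36/(1−0.7383) = 16.6603 K.
Change = 16.6603 − 14.2391 = 2.42 K.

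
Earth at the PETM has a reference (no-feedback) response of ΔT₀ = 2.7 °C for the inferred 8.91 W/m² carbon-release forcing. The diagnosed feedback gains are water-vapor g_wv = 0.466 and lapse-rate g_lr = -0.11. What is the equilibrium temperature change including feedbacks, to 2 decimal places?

Total gain g = 0.466 − 0.11 = 0.356.
Amplification A = 1/(1 − 0.356) = 1.553.
ΔT = 2.7 × 1.553 = 4.19 °C.

4.19 °C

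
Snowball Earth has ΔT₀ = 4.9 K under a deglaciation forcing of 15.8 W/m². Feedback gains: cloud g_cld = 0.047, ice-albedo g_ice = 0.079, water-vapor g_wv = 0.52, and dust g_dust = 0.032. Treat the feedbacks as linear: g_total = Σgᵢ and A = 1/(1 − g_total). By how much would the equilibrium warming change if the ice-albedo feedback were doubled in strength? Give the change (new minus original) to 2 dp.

Original: g = 0.678, ΔT = 4.9/(1−0.678) = 15.2174 K.
With doubled ice-albedo: g' = 0.757, ΔT' = 4.9/(1−0.757) = 20.1646 K.
Change = 20.1646 − 15.2174 = 4.95 K.

4.95 K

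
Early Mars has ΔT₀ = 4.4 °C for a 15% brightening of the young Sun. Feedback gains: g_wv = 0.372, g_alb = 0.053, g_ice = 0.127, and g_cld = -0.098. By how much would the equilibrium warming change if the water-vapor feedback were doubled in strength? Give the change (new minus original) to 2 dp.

Original: g = 0.454, ΔT = 4.4/(1−0.454) = 8.0586 °C.
With doubled water-vapor: g' = 0.826, ΔT' = 4.4/(1−0.826) = 25.2874 °C.
Change = 25.2874 − 8.0586 = 17.23 °C.

17.23 °C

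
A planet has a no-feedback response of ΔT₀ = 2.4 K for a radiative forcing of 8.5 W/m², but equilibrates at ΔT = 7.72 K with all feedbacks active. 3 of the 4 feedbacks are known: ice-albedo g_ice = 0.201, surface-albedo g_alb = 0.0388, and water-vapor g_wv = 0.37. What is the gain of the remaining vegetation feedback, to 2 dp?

Amplification A = ΔT/ΔT₀ = 7.72/2.4 = 3.217.
Total gain g = 1 − 1/A = 1 − 1/3.217 = 0.6892.
Known gains sum to 0.201 + 0.0388 + 0.37 = 0.6098.
g_veg = 0.6892 − 0.6098 = 0.08.

0.08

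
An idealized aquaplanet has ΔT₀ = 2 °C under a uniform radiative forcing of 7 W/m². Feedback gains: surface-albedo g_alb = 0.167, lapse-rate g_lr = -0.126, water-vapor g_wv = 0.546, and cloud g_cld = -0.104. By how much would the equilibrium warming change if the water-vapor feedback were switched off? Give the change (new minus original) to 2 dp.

-1.99 °C

Original: g = 0.483, ΔT = 2/(1−0.483) = 3.8685 °C.
Without water-vapor: g' = -0.063, ΔT' = 2/(1+0.063) = 1.8815 °C.
Change = 1.8815 − 3.8685 = -1.99 °C.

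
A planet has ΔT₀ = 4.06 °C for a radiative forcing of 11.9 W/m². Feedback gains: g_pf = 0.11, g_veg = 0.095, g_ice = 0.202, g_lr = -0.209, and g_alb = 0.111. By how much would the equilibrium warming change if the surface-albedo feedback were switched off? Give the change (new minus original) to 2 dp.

-0.81 °C

Original: g = 0.309, ΔT = 4.06/(1−0.309) = 5.8755 °C.
Without surface-albedo: g' = 0.198, ΔT' = 4.06/(1−0.198) = 5.0623 °C.
Change = 5.0623 − 5.8755 = -0.81 °C.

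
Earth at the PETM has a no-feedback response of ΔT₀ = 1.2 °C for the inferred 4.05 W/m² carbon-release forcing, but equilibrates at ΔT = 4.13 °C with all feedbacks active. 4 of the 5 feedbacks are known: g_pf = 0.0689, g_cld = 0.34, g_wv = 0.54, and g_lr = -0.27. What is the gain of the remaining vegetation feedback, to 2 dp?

Amplification A = ΔT/ΔT₀ = 4.13/1.2 = 3.442.
Total gain g = 1 − 1/A = 1 − 1/3.442 = 0.7095.
Known gains sum to 0.0689 + 0.34 + 0.54 − 0.27 = 0.6789.
g_veg = 0.7095 − 0.6789 = 0.03.

0.03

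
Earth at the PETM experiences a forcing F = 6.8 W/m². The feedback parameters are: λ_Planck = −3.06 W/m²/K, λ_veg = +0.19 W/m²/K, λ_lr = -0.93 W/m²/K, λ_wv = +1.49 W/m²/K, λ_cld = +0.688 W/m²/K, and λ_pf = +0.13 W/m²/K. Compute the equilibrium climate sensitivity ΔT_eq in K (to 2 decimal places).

4.56 K

Net feedback parameter λ = (−3.06) + (+0.19) + (-0.93) + (+1.49) + (+0.688) + (+0.13) = -1.492 W/m²/K.
ΔT = −F/λ = −6.8/(-1.492) = 4.56 K.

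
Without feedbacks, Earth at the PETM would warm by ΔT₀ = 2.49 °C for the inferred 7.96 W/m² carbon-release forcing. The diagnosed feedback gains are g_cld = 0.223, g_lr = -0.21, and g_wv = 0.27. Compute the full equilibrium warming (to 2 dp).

Total gain g = 0.223 − 0.21 + 0.27 = 0.283.
Amplification A = 1/(1 − 0.283) = 1.395.
ΔT = 2.49 × 1.395 = 3.47 °C.

3.47 °C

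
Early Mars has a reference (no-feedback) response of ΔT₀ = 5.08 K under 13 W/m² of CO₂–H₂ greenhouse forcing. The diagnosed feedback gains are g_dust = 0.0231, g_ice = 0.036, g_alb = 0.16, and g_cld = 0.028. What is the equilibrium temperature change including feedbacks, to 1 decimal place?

Total gain g = 0.0231 + 0.036 + 0.16 + 0.028 = 0.2471.
Amplification A = 1/(1 − 0.2471) = 1.328.
ΔT = 5.08 × 1.328 = 6.7 K.

6.7 K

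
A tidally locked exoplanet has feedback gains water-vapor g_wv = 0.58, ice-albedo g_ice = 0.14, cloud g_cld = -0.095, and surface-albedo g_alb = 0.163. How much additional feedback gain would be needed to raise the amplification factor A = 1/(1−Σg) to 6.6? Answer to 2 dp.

0.06

Current total gain = 0.788.
Target gain for A = 6.6: g* = 1 − 1/6.6 = 0.8485.
Additional gain needed = 0.8485 − 0.788 = 0.06.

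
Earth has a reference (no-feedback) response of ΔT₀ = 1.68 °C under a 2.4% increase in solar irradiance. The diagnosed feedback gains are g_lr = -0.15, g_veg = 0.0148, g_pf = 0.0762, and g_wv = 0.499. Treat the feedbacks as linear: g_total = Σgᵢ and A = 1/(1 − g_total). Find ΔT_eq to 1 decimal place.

Total gain g = -0.15 + 0.0148 + 0.0762 + 0.499 = 0.44.
Amplification A = 1/(1 − 0.44) = 1.786.
ΔT = 1.68 × 1.786 = 3.0 °C.

3.0 °C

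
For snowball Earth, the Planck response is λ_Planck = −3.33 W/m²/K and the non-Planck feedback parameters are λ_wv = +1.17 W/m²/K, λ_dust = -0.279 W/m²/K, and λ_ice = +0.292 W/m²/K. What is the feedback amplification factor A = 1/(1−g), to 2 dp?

Convert to gains: g_wv = 1.17/3.33 = 0.3514; g_dust = -0.279/3.33 = -0.08378; g_ice = 0.292/3.33 = 0.08769.
Total gain g = 0.35531.
A = 1/(1 − 0.35531) = 1.55.

1.55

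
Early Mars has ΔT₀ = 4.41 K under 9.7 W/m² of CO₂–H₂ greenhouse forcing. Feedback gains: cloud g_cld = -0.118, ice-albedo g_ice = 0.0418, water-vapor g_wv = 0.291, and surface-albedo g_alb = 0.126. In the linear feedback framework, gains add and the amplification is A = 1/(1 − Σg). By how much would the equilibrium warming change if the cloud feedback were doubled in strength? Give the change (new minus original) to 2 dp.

-1.02 K

Original: g = 0.3408, ΔT = 4.41/(1−0.3408) = 6.6899 K.
With doubled cloud: g' = 0.2228, ΔT' = 4.41/(1−0.2228) = 5.6742 K.
Change = 5.6742 − 6.6899 = -1.02 K.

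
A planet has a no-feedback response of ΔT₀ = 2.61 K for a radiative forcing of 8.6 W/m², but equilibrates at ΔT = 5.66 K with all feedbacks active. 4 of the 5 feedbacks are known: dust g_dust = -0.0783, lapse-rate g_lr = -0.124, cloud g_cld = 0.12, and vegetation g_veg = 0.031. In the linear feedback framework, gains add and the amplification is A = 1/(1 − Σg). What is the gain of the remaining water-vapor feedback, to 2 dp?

Amplification A = ΔT/ΔT₀ = 5.66/2.61 = 2.169.
Total gain g = 1 − 1/A = 1 − 1/2.169 = 0.539.
Known gains sum to -0.0783 − 0.124 + 0.12 + 0.031 = -0.0513.
g_wv = 0.539 + 0.0513 = 0.59.

0.59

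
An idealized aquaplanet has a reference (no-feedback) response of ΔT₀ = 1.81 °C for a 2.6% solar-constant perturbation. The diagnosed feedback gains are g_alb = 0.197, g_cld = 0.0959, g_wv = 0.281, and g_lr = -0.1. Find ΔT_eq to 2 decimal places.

3.44 °C

Total gain g = 0.197 + 0.0959 + 0.281 − 0.1 = 0.4739.
Amplification A = 1/(1 − 0.4739) = 1.901.
ΔT = 1.81 × 1.901 = 3.44 °C.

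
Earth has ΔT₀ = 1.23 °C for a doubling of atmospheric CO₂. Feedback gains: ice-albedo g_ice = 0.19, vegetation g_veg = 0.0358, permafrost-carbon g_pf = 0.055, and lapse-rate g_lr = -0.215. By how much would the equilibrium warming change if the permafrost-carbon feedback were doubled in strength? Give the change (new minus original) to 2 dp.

Original: g = 0.0658, ΔT = 1.23/(1−0.0658) = 1.3166 °C.
With doubled permafrost-carbon: g' = 0.1208, ΔT' = 1.23/(1−0.1208) = 1.3990 °C.
Change = 1.3990 − 1.3166 = 0.08 °C.

0.08 °C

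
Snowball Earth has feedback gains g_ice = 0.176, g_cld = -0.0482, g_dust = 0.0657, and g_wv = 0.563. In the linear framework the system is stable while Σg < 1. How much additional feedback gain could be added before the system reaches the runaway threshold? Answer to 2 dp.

0.24

Current total gain = 0.176 − 0.0482 + 0.0657 + 0.563 = 0.7565.
Margin to runaway = 1 − 0.7565 = 0.24.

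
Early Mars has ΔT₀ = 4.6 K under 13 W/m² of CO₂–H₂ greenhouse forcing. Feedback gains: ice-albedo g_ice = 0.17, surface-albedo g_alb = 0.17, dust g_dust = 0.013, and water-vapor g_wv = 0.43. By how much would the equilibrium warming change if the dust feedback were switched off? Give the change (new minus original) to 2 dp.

-1.20 K

Original: g = 0.783, ΔT = 4.6/(1−0.783) = 21.1982 K.
Without dust: g' = 0.77, ΔT' = 4.6/(1−0.77) = 20.0000 K.
Change = 20.0000 − 21.1982 = -1.20 K.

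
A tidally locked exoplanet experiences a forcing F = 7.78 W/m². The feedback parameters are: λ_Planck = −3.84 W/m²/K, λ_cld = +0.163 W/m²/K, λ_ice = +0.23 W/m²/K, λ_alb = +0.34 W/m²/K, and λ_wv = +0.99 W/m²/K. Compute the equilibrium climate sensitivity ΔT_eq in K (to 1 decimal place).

Net feedback parameter λ = (−3.84) + (+0.163) + (+0.23) + (+0.34) + (+0.99) = -2.117 W/m²/K.
ΔT = −F/λ = −7.78/(-2.117) = 3.7 K.

3.7 K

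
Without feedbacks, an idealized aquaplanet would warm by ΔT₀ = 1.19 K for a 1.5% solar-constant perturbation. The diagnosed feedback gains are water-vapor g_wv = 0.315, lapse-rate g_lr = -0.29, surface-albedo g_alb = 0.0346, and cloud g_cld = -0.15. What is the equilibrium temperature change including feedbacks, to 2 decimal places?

1.09 K

Total gain g = 0.315 − 0.29 + 0.0346 − 0.15 = -0.0904.
Amplification A = 1/(1 + 0.0904) = 0.9171.
ΔT = 1.19 × 0.9171 = 1.09 K.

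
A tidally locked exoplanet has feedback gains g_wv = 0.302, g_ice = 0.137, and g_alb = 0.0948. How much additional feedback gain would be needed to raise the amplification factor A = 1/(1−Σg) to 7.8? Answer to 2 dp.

Current total gain = 0.5338.
Target gain for A = 7.8: g* = 1 − 1/7.8 = 0.8718.
Additional gain needed = 0.8718 − 0.5338 = 0.34.

0.34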